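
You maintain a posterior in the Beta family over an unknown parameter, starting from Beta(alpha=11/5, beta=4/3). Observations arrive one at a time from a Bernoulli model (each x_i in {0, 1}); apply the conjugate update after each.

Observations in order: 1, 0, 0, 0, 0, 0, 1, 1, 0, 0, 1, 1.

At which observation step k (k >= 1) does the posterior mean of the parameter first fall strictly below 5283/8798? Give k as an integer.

obs 1: x=1 → posterior Beta(16/5, 4/3)
obs 2: x=0 → posterior Beta(16/5, 7/3)
obs 3: x=0 → posterior Beta(16/5, 10/3)
obs 4: x=0 → posterior Beta(16/5, 13/3)
obs 5: x=0 → posterior Beta(16/5, 16/3)
obs 6: x=0 → posterior Beta(16/5, 19/3)
obs 7: x=1 → posterior Beta(21/5, 19/3)
obs 8: x=1 → posterior Beta(26/5, 19/3)
obs 9: x=0 → posterior Beta(26/5, 22/3)
obs 10: x=0 → posterior Beta(26/5, 25/3)
obs 11: x=1 → posterior Beta(31/5, 25/3)
obs 12: x=1 → posterior Beta(36/5, 25/3)

k = 2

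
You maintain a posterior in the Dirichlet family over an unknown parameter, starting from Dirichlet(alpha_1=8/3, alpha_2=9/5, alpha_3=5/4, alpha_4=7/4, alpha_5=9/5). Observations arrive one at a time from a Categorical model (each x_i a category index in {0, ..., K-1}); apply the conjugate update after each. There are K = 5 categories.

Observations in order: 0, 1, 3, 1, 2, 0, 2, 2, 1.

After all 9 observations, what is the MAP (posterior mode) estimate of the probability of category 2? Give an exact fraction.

195/796

obs 1: x=0 → posterior Dirichlet(11/3, 9/5, 5/4, 7/4, 9/5)
obs 2: x=1 → posterior Dirichlet(11/3, 14/5, 5/4, 7/4, 9/5)
obs 3: x=3 → posterior Dirichlet(11/3, 14/5, 5/4, 11/4, 9/5)
obs 4: x=1 → posterior Dirichlet(11/3, 19/5, 5/4, 11/4, 9/5)
obs 5: x=2 → posterior Dirichlet(11/3, 19/5, 9/4, 11/4, 9/5)
obs 6: x=0 → posterior Dirichlet(14/3, 19/5, 9/4, 11/4, 9/5)
obs 7: x=2 → posterior Dirichlet(14/3, 19/5, 13/4, 11/4, 9/5)
obs 8: x=2 → posterior Dirichlet(14/3, 19/5, 17/4, 11/4, 9/5)
obs 9: x=1 → posterior Dirichlet(14/3, 24/5, 17/4, 11/4, 9/5)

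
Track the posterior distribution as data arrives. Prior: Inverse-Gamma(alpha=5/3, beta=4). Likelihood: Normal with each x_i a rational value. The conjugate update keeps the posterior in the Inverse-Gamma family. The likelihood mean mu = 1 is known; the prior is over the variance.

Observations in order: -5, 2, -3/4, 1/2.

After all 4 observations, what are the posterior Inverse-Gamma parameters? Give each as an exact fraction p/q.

alpha=11/3, beta=773/32

obs 1: x=-5 → posterior Inverse-Gamma(13/6, 22)
obs 2: x=2 → posterior Inverse-Gamma(8/3, 45/2)
obs 3: x=-3/4 → posterior Inverse-Gamma(19/6, 769/32)
obs 4: x=1/2 → posterior Inverse-Gamma(11/3, 773/32)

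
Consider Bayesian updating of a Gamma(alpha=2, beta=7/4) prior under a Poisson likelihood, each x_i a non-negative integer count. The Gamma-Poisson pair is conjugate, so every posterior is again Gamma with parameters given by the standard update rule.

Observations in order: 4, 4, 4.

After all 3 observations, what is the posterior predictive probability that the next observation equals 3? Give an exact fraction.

28636399618458566896640/141050039560662968926103

obs 1: x=4 → posterior Gamma(6, 11/4)
obs 2: x=4 → posterior Gamma(10, 15/4)
obs 3: x=4 → posterior Gamma(14, 19/4)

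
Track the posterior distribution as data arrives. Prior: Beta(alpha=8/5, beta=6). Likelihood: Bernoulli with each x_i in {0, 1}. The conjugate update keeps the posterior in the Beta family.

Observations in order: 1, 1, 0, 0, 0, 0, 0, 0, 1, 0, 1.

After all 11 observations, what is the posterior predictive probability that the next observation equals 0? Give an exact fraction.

obs 1: x=1 → posterior Beta(13/5, 6)
obs 2: x=1 → posterior Beta(18/5, 6)
obs 3: x=0 → posterior Beta(18/5, 7)
obs 4: x=0 → posterior Beta(18/5, 8)
obs 5: x=0 → posterior Beta(18/5, 9)
obs 6: x=0 → posterior Beta(18/5, 10)
obs 7: x=0 → posterior Beta(18/5, 11)
obs 8: x=0 → posterior Beta(18/5, 12)
obs 9: x=1 → posterior Beta(23/5, 12)
obs 10: x=0 → posterior Beta(23/5, 13)
obs 11: x=1 → posterior Beta(28/5, 13)

65/93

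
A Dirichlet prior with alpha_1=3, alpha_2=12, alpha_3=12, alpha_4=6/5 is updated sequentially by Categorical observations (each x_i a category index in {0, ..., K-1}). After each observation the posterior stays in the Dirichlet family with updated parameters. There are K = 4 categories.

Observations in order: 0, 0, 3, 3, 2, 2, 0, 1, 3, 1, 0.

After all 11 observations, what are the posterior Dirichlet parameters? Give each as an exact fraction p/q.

obs 1: x=0 → posterior Dirichlet(4, 12, 12, 6/5)
obs 2: x=0 → posterior Dirichlet(5, 12, 12, 6/5)
obs 3: x=3 → posterior Dirichlet(5, 12, 12, 11/5)
obs 4: x=3 → posterior Dirichlet(5, 12, 12, 16/5)
obs 5: x=2 → posterior Dirichlet(5, 12, 13, 16/5)
obs 6: x=2 → posterior Dirichlet(5, 12, 14, 16/5)
obs 7: x=0 → posterior Dirichlet(6, 12, 14, 16/5)
obs 8: x=1 → posterior Dirichlet(6, 13, 14, 16/5)
obs 9: x=3 → posterior Dirichlet(6, 13, 14, 21/5)
obs 10: x=1 → posterior Dirichlet(6, 14, 14, 21/5)
obs 11: x=0 → posterior Dirichlet(7, 14, 14, 21/5)

alpha_1=7, alpha_2=14, alpha_3=14, alpha_4=21/5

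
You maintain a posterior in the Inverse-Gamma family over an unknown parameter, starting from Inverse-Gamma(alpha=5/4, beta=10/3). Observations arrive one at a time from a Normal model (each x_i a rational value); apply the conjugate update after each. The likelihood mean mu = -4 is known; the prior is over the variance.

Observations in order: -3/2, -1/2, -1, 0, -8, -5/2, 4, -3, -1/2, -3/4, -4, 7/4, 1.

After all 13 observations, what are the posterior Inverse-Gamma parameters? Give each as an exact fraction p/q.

alpha=31/4, beta=5143/48

obs 1: x=-3/2 → posterior Inverse-Gamma(7/4, 155/24)
obs 2: x=-1/2 → posterior Inverse-Gamma(9/4, 151/12)
obs 3: x=-1 → posterior Inverse-Gamma(11/4, 205/12)
obs 4: x=0 → posterior Inverse-Gamma(13/4, 301/12)
obs 5: x=-8 → posterior Inverse-Gamma(15/4, 397/12)
obs 6: x=-5/2 → posterior Inverse-Gamma(17/4, 821/24)
obs 7: x=4 → posterior Inverse-Gamma(19/4, 1589/24)
obs 8: x=-3 → posterior Inverse-Gamma(21/4, 1601/24)
obs 9: x=-1/2 → posterior Inverse-Gamma(23/4, 437/6)
obs 10: x=-3/4 → posterior Inverse-Gamma(25/4, 7499/96)
obs 11: x=-4 → posterior Inverse-Gamma(27/4, 7499/96)
obs 12: x=7/4 → posterior Inverse-Gamma(29/4, 4543/48)
obs 13: x=1 → posterior Inverse-Gamma(31/4, 5143/48)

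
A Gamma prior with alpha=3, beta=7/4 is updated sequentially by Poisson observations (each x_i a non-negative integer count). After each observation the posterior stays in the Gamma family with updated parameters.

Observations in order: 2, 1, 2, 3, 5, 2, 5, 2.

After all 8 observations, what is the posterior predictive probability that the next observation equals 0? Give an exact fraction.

obs 1: x=2 → posterior Gamma(5, 11/4)
obs 2: x=1 → posterior Gamma(6, 15/4)
obs 3: x=2 → posterior Gamma(8, 19/4)
obs 4: x=3 → posterior Gamma(11, 23/4)
obs 5: x=5 → posterior Gamma(16, 27/4)
obs 6: x=2 → posterior Gamma(18, 31/4)
obs 7: x=5 → posterior Gamma(23, 35/4)
obs 8: x=2 → posterior Gamma(25, 39/4)

5978815829156164049805202768774674720999/68661200018502037993426956551095570850443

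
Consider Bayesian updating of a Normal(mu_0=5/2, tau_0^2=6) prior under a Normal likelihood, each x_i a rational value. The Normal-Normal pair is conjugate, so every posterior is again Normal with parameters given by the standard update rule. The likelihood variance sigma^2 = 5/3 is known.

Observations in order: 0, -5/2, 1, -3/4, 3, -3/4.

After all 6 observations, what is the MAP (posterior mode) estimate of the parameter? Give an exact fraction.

obs 1: x=0 → posterior Normal(25/46, 30/23)
obs 2: x=-5/2 → posterior Normal(-65/82, 30/41)
obs 3: x=1 → posterior Normal(-29/118, 30/59)
obs 4: x=-3/4 → posterior Normal(-4/11, 30/77)
obs 5: x=3 → posterior Normal(26/95, 6/19)
obs 6: x=-3/4 → posterior Normal(25/226, 30/113)

25/226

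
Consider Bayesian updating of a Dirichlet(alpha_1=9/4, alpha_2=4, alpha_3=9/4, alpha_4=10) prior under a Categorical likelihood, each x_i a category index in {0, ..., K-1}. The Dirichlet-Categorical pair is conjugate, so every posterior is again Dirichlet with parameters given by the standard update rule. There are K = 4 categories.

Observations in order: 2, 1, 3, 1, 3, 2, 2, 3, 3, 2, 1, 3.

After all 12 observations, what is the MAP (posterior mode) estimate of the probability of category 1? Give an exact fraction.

obs 1: x=2 → posterior Dirichlet(9/4, 4, 13/4, 10)
obs 2: x=1 → posterior Dirichlet(9/4, 5, 13/4, 10)
obs 3: x=3 → posterior Dirichlet(9/4, 5, 13/4, 11)
obs 4: x=1 → posterior Dirichlet(9/4, 6, 13/4, 11)
obs 5: x=3 → posterior Dirichlet(9/4, 6, 13/4, 12)
obs 6: x=2 → posterior Dirichlet(9/4, 6, 17/4, 12)
obs 7: x=2 → posterior Dirichlet(9/4, 6, 21/4, 12)
obs 8: x=3 → posterior Dirichlet(9/4, 6, 21/4, 13)
obs 9: x=3 → posterior Dirichlet(9/4, 6, 21/4, 14)
obs 10: x=2 → posterior Dirichlet(9/4, 6, 25/4, 14)
obs 11: x=1 → posterior Dirichlet(9/4, 7, 25/4, 14)
obs 12: x=3 → posterior Dirichlet(9/4, 7, 25/4, 15)

12/53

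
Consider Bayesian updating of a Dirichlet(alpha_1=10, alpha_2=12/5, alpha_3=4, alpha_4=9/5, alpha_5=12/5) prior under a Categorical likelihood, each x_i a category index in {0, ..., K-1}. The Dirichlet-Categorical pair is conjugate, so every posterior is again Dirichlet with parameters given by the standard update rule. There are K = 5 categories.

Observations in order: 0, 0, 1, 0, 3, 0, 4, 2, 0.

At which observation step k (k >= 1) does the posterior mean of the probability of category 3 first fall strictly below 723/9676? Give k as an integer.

k = 4

obs 1: x=0 → posterior Dirichlet(11, 12/5, 4, 9/5, 12/5)
obs 2: x=0 → posterior Dirichlet(12, 12/5, 4, 9/5, 12/5)
obs 3: x=1 → posterior Dirichlet(12, 17/5, 4, 9/5, 12/5)
obs 4: x=0 → posterior Dirichlet(13, 17/5, 4, 9/5, 12/5)
obs 5: x=3 → posterior Dirichlet(13, 17/5, 4, 14/5, 12/5)
obs 6: x=0 → posterior Dirichlet(14, 17/5, 4, 14/5, 12/5)
obs 7: x=4 → posterior Dirichlet(14, 17/5, 4, 14/5, 17/5)
obs 8: x=2 → posterior Dirichlet(14, 17/5, 5, 14/5, 17/5)
obs 9: x=0 → posterior Dirichlet(15, 17/5, 5, 14/5, 17/5)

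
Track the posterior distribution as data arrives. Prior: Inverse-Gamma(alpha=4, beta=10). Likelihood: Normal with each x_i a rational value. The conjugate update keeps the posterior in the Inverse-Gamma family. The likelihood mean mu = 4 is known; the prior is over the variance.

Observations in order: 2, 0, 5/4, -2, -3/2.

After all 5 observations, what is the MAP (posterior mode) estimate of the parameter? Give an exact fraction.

obs 1: x=2 → posterior Inverse-Gamma(9/2, 12)
obs 2: x=0 → posterior Inverse-Gamma(5, 20)
obs 3: x=5/4 → posterior Inverse-Gamma(11/2, 761/32)
obs 4: x=-2 → posterior Inverse-Gamma(6, 1337/32)
obs 5: x=-3/2 → posterior Inverse-Gamma(13/2, 1821/32)

607/80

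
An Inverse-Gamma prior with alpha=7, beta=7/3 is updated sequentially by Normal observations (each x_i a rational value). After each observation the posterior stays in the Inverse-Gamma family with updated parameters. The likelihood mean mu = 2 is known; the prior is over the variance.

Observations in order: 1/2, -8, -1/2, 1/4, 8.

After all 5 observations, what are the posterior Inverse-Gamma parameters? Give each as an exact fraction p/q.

obs 1: x=1/2 → posterior Inverse-Gamma(15/2, 83/24)
obs 2: x=-8 → posterior Inverse-Gamma(8, 1283/24)
obs 3: x=-1/2 → posterior Inverse-Gamma(17/2, 679/12)
obs 4: x=1/4 → posterior Inverse-Gamma(9, 5579/96)
obs 5: x=8 → posterior Inverse-Gamma(19/2, 7307/96)

alpha=19/2, beta=7307/96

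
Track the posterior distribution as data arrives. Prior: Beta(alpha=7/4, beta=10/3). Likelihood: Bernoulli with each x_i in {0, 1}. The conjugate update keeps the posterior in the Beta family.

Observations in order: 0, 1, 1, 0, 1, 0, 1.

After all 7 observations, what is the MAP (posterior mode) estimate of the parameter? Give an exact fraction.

57/121

obs 1: x=0 → posterior Beta(7/4, 13/3)
obs 2: x=1 → posterior Beta(11/4, 13/3)
obs 3: x=1 → posterior Beta(15/4, 13/3)
obs 4: x=0 → posterior Beta(15/4, 16/3)
obs 5: x=1 → posterior Beta(19/4, 16/3)
obs 6: x=0 → posterior Beta(19/4, 19/3)
obs 7: x=1 → posterior Beta(23/4, 19/3)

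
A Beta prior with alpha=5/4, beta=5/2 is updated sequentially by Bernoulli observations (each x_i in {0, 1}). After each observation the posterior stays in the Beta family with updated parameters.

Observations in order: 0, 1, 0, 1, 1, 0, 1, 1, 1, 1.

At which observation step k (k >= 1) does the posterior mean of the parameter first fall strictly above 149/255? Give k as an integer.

k = 10

obs 1: x=0 → posterior Beta(5/4, 7/2)
obs 2: x=1 → posterior Beta(9/4, 7/2)
obs 3: x=0 → posterior Beta(9/4, 9/2)
obs 4: x=1 → posterior Beta(13/4, 9/2)
obs 5: x=1 → posterior Beta(17/4, 9/2)
obs 6: x=0 → posterior Beta(17/4, 11/2)
obs 7: x=1 → posterior Beta(21/4, 11/2)
obs 8: x=1 → posterior Beta(25/4, 11/2)
obs 9: x=1 → posterior Beta(29/4, 11/2)
obs 10: x=1 → posterior Beta(33/4, 11/2)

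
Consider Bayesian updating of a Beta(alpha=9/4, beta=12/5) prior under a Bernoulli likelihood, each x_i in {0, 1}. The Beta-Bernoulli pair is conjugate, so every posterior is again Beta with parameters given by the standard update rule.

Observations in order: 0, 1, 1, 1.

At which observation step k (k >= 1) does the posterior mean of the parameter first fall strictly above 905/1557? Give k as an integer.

obs 1: x=0 → posterior Beta(9/4, 17/5)
obs 2: x=1 → posterior Beta(13/4, 17/5)
obs 3: x=1 → posterior Beta(17/4, 17/5)
obs 4: x=1 → posterior Beta(21/4, 17/5)

k = 4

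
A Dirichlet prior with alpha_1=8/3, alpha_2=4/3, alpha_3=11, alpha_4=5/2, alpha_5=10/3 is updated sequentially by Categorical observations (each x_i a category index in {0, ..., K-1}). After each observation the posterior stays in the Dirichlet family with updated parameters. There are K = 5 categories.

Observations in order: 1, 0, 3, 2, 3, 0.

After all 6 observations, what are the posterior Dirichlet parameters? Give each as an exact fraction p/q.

alpha_1=14/3, alpha_2=7/3, alpha_3=12, alpha_4=9/2, alpha_5=10/3

obs 1: x=1 → posterior Dirichlet(8/3, 7/3, 11, 5/2, 10/3)
obs 2: x=0 → posterior Dirichlet(11/3, 7/3, 11, 5/2, 10/3)
obs 3: x=3 → posterior Dirichlet(11/3, 7/3, 11, 7/2, 10/3)
obs 4: x=2 → posterior Dirichlet(11/3, 7/3, 12, 7/2, 10/3)
obs 5: x=3 → posterior Dirichlet(11/3, 7/3, 12, 9/2, 10/3)
obs 6: x=0 → posterior Dirichlet(14/3, 7/3, 12, 9/2, 10/3)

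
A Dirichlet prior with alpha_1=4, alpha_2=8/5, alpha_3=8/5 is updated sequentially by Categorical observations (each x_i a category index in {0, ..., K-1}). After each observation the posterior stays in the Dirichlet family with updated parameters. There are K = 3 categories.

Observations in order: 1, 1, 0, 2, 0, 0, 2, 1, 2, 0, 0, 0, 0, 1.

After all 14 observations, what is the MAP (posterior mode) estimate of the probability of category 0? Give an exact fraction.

obs 1: x=1 → posterior Dirichlet(4, 13/5, 8/5)
obs 2: x=1 → posterior Dirichlet(4, 18/5, 8/5)
obs 3: x=0 → posterior Dirichlet(5, 18/5, 8/5)
obs 4: x=2 → posterior Dirichlet(5, 18/5, 13/5)
obs 5: x=0 → posterior Dirichlet(6, 18/5, 13/5)
obs 6: x=0 → posterior Dirichlet(7, 18/5, 13/5)
obs 7: x=2 → posterior Dirichlet(7, 18/5, 18/5)
obs 8: x=1 → posterior Dirichlet(7, 23/5, 18/5)
obs 9: x=2 → posterior Dirichlet(7, 23/5, 23/5)
obs 10: x=0 → posterior Dirichlet(8, 23/5, 23/5)
obs 11: x=0 → posterior Dirichlet(9, 23/5, 23/5)
obs 12: x=0 → posterior Dirichlet(10, 23/5, 23/5)
obs 13: x=0 → posterior Dirichlet(11, 23/5, 23/5)
obs 14: x=1 → posterior Dirichlet(11, 28/5, 23/5)

50/91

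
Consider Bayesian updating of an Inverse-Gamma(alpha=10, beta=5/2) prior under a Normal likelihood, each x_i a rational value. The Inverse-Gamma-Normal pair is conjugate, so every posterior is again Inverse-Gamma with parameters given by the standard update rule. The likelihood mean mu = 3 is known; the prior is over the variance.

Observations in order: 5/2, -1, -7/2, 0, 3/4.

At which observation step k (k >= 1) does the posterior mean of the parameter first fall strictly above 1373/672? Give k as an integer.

obs 1: x=5/2 → posterior Inverse-Gamma(21/2, 21/8)
obs 2: x=-1 → posterior Inverse-Gamma(11, 85/8)
obs 3: x=-7/2 → posterior Inverse-Gamma(23/2, 127/4)
obs 4: x=0 → posterior Inverse-Gamma(12, 145/4)
obs 5: x=3/4 → posterior Inverse-Gamma(25/2, 1241/32)

k = 3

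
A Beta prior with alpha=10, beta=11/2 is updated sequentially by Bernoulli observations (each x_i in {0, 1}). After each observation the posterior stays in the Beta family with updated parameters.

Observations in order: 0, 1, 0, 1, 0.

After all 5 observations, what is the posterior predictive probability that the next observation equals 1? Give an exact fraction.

24/41

obs 1: x=0 → posterior Beta(10, 13/2)
obs 2: x=1 → posterior Beta(11, 13/2)
obs 3: x=0 → posterior Beta(11, 15/2)
obs 4: x=1 → posterior Beta(12, 15/2)
obs 5: x=0 → posterior Beta(12, 17/2)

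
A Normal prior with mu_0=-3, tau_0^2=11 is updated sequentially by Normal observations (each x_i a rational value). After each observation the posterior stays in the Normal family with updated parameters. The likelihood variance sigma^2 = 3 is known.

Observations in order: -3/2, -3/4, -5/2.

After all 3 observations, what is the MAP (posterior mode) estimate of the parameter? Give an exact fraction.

-245/144

obs 1: x=-3/2 → posterior Normal(-51/28, 33/14)
obs 2: x=-3/4 → posterior Normal(-27/20, 33/25)
obs 3: x=-5/2 → posterior Normal(-245/144, 11/12)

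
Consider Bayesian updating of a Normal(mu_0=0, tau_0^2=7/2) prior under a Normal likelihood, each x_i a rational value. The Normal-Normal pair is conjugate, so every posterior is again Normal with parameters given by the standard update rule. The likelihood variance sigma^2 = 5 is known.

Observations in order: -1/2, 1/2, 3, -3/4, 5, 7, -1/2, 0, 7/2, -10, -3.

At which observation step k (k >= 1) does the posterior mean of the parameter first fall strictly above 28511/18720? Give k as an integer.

obs 1: x=-1/2 → posterior Normal(-7/34, 35/17)
obs 2: x=1/2 → posterior Normal(0, 35/24)
obs 3: x=3 → posterior Normal(21/31, 35/31)
obs 4: x=-3/4 → posterior Normal(63/152, 35/38)
obs 5: x=5 → posterior Normal(203/180, 7/9)
obs 6: x=7 → posterior Normal(399/208, 35/52)
obs 7: x=-1/2 → posterior Normal(385/236, 35/59)
obs 8: x=0 → posterior Normal(35/24, 35/66)
obs 9: x=7/2 → posterior Normal(483/292, 35/73)
obs 10: x=-10 → posterior Normal(203/320, 7/16)
obs 11: x=-3 → posterior Normal(119/348, 35/87)

k = 6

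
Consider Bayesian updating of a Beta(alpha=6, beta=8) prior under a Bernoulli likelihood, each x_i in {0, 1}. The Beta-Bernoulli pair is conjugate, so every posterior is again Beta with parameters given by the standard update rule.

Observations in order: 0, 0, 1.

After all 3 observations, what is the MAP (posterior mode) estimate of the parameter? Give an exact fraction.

2/5

obs 1: x=0 → posterior Beta(6, 9)
obs 2: x=0 → posterior Beta(6, 10)
obs 3: x=1 → posterior Beta(7, 10)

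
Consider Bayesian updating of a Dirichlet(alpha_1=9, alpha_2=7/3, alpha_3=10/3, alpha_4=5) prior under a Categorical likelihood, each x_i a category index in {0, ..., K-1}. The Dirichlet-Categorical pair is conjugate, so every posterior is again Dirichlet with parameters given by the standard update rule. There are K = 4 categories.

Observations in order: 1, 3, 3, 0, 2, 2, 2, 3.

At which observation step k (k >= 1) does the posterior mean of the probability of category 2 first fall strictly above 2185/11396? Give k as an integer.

k = 6

obs 1: x=1 → posterior Dirichlet(9, 10/3, 10/3, 5)
obs 2: x=3 → posterior Dirichlet(9, 10/3, 10/3, 6)
obs 3: x=3 → posterior Dirichlet(9, 10/3, 10/3, 7)
obs 4: x=0 → posterior Dirichlet(10, 10/3, 10/3, 7)
obs 5: x=2 → posterior Dirichlet(10, 10/3, 13/3, 7)
obs 6: x=2 → posterior Dirichlet(10, 10/3, 16/3, 7)
obs 7: x=2 → posterior Dirichlet(10, 10/3, 19/3, 7)
obs 8: x=3 → posterior Dirichlet(10, 10/3, 19/3, 8)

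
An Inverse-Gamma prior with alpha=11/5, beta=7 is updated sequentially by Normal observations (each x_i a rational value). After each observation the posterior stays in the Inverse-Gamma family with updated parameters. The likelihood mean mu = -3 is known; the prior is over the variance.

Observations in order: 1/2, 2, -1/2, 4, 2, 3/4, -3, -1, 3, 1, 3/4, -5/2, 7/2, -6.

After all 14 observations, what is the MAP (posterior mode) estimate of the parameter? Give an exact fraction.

10685/816

obs 1: x=1/2 → posterior Inverse-Gamma(27/10, 105/8)
obs 2: x=2 → posterior Inverse-Gamma(16/5, 205/8)
obs 3: x=-1/2 → posterior Inverse-Gamma(37/10, 115/4)
obs 4: x=4 → posterior Inverse-Gamma(21/5, 213/4)
obs 5: x=2 → posterior Inverse-Gamma(47/10, 263/4)
obs 6: x=3/4 → posterior Inverse-Gamma(26/5, 2329/32)
obs 7: x=-3 → posterior Inverse-Gamma(57/10, 2329/32)
obs 8: x=-1 → posterior Inverse-Gamma(31/5, 2393/32)
obs 9: x=3 → posterior Inverse-Gamma(67/10, 2969/32)
obs 10: x=1 → posterior Inverse-Gamma(36/5, 3225/32)
obs 11: x=3/4 → posterior Inverse-Gamma(77/10, 1725/16)
obs 12: x=-5/2 → posterior Inverse-Gamma(41/5, 1727/16)
obs 13: x=7/2 → posterior Inverse-Gamma(87/10, 2065/16)
obs 14: x=-6 → posterior Inverse-Gamma(46/5, 2137/16)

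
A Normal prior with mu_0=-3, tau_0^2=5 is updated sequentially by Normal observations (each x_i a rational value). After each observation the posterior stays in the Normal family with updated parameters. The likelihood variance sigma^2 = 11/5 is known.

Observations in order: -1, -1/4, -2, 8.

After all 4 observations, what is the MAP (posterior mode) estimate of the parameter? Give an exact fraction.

obs 1: x=-1 → posterior Normal(-29/18, 55/36)
obs 2: x=-1/4 → posterior Normal(-257/244, 55/61)
obs 3: x=-2 → posterior Normal(-457/344, 55/86)
obs 4: x=8 → posterior Normal(343/444, 55/111)

343/444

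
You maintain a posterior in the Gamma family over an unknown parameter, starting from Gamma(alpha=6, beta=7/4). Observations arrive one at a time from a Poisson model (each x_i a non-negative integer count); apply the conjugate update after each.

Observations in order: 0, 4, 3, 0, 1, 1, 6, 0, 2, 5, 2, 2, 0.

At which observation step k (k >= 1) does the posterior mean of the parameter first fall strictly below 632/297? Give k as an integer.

obs 1: x=0 → posterior Gamma(6, 11/4)
obs 2: x=4 → posterior Gamma(10, 15/4)
obs 3: x=3 → posterior Gamma(13, 19/4)
obs 4: x=0 → posterior Gamma(13, 23/4)
obs 5: x=1 → posterior Gamma(14, 27/4)
obs 6: x=1 → posterior Gamma(15, 31/4)
obs 7: x=6 → posterior Gamma(21, 35/4)
obs 8: x=0 → posterior Gamma(21, 39/4)
obs 9: x=2 → posterior Gamma(23, 43/4)
obs 10: x=5 → posterior Gamma(28, 47/4)
obs 11: x=2 → posterior Gamma(30, 51/4)
obs 12: x=2 → posterior Gamma(32, 55/4)
obs 13: x=0 → posterior Gamma(32, 59/4)

k = 5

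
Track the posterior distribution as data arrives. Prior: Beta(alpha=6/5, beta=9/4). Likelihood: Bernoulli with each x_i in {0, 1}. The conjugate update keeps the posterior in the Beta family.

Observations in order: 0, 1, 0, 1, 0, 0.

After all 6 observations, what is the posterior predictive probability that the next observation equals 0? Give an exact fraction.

obs 1: x=0 → posterior Beta(6/5, 13/4)
obs 2: x=1 → posterior Beta(11/5, 13/4)
obs 3: x=0 → posterior Beta(11/5, 17/4)
obs 4: x=1 → posterior Beta(16/5, 17/4)
obs 5: x=0 → posterior Beta(16/5, 21/4)
obs 6: x=0 → posterior Beta(16/5, 25/4)

125/189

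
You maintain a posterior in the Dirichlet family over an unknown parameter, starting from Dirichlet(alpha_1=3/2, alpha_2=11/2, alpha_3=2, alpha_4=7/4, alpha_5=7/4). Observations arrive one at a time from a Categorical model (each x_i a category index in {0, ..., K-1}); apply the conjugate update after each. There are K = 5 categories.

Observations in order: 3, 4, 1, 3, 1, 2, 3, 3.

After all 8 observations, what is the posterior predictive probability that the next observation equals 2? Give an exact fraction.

obs 1: x=3 → posterior Dirichlet(3/2, 11/2, 2, 11/4, 7/4)
obs 2: x=4 → posterior Dirichlet(3/2, 11/2, 2, 11/4, 11/4)
obs 3: x=1 → posterior Dirichlet(3/2, 13/2, 2, 11/4, 11/4)
obs 4: x=3 → posterior Dirichlet(3/2, 13/2, 2, 15/4, 11/4)
obs 5: x=1 → posterior Dirichlet(3/2, 15/2, 2, 15/4, 11/4)
obs 6: x=2 → posterior Dirichlet(3/2, 15/2, 3, 15/4, 11/4)
obs 7: x=3 → posterior Dirichlet(3/2, 15/2, 3, 19/4, 11/4)
obs 8: x=3 → posterior Dirichlet(3/2, 15/2, 3, 23/4, 11/4)

6/41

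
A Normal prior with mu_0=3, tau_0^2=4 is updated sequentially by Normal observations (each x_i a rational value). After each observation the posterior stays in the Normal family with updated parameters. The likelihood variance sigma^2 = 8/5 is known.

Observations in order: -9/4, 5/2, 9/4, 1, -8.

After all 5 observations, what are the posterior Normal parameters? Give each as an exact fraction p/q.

mu_0=-11/18, tau_0^2=8/27

obs 1: x=-9/4 → posterior Normal(-3/4, 8/7)
obs 2: x=5/2 → posterior Normal(29/48, 2/3)
obs 3: x=9/4 → posterior Normal(37/34, 8/17)
obs 4: x=1 → posterior Normal(47/44, 4/11)
obs 5: x=-8 → posterior Normal(-11/18, 8/27)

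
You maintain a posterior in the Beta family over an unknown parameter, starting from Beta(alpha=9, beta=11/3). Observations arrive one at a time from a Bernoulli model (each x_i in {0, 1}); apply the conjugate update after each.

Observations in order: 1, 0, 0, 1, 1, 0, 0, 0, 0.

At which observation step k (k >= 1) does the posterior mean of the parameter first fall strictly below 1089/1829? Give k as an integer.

obs 1: x=1 → posterior Beta(10, 11/3)
obs 2: x=0 → posterior Beta(10, 14/3)
obs 3: x=0 → posterior Beta(10, 17/3)
obs 4: x=1 → posterior Beta(11, 17/3)
obs 5: x=1 → posterior Beta(12, 17/3)
obs 6: x=0 → posterior Beta(12, 20/3)
obs 7: x=0 → posterior Beta(12, 23/3)
obs 8: x=0 → posterior Beta(12, 26/3)
obs 9: x=0 → posterior Beta(12, 29/3)

k = 8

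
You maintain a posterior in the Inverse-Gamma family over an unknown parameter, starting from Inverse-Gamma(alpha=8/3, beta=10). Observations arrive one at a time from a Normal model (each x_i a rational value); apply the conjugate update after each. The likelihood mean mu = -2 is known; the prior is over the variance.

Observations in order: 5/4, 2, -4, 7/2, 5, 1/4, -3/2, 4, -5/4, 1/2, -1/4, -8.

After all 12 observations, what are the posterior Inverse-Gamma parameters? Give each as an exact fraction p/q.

obs 1: x=5/4 → posterior Inverse-Gamma(19/6, 489/32)
obs 2: x=2 → posterior Inverse-Gamma(11/3, 745/32)
obs 3: x=-4 → posterior Inverse-Gamma(25/6, 809/32)
obs 4: x=7/2 → posterior Inverse-Gamma(14/3, 1293/32)
obs 5: x=5 → posterior Inverse-Gamma(31/6, 2077/32)
obs 6: x=1/4 → posterior Inverse-Gamma(17/3, 1079/16)
obs 7: x=-3/2 → posterior Inverse-Gamma(37/6, 1081/16)
obs 8: x=4 → posterior Inverse-Gamma(20/3, 1369/16)
obs 9: x=-5/4 → posterior Inverse-Gamma(43/6, 2747/32)
obs 10: x=1/2 → posterior Inverse-Gamma(23/3, 2847/32)
obs 11: x=-1/4 → posterior Inverse-Gamma(49/6, 181/2)
obs 12: x=-8 → posterior Inverse-Gamma(26/3, 217/2)

alpha=26/3, beta=217/2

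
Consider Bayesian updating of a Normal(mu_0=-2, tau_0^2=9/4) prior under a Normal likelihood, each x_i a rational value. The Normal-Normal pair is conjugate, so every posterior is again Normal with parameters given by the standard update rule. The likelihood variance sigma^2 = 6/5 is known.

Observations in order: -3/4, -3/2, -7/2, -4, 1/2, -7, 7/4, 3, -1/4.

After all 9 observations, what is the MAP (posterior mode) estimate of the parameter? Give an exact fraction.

obs 1: x=-3/4 → posterior Normal(-109/92, 18/23)
obs 2: x=-3/2 → posterior Normal(-199/152, 9/19)
obs 3: x=-7/2 → posterior Normal(-409/212, 18/53)
obs 4: x=-4 → posterior Normal(-649/272, 9/34)
obs 5: x=1/2 → posterior Normal(-619/332, 18/83)
obs 6: x=-7 → posterior Normal(-1039/392, 9/49)
obs 7: x=7/4 → posterior Normal(-467/226, 18/113)
obs 8: x=3 → posterior Normal(-377/256, 9/64)
obs 9: x=-1/4 → posterior Normal(-769/572, 18/143)

-769/572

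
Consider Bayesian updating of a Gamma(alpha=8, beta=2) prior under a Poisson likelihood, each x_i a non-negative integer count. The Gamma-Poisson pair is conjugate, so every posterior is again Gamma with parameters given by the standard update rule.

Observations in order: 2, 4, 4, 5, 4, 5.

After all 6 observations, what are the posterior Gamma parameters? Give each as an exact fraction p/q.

alpha=32, beta=8

obs 1: x=2 → posterior Gamma(10, 3)
obs 2: x=4 → posterior Gamma(14, 4)
obs 3: x=4 → posterior Gamma(18, 5)
obs 4: x=5 → posterior Gamma(23, 6)
obs 5: x=4 → posterior Gamma(27, 7)
obs 6: x=5 → posterior Gamma(32, 8)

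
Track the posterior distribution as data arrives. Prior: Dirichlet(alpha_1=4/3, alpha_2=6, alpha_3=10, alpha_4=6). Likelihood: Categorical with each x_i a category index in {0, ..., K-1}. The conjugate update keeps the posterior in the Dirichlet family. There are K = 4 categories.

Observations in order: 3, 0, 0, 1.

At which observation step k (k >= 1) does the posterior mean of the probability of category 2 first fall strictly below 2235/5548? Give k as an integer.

k = 2

obs 1: x=3 → posterior Dirichlet(4/3, 6, 10, 7)
obs 2: x=0 → posterior Dirichlet(7/3, 6, 10, 7)
obs 3: x=0 → posterior Dirichlet(10/3, 6, 10, 7)
obs 4: x=1 → posterior Dirichlet(10/3, 7, 10, 7)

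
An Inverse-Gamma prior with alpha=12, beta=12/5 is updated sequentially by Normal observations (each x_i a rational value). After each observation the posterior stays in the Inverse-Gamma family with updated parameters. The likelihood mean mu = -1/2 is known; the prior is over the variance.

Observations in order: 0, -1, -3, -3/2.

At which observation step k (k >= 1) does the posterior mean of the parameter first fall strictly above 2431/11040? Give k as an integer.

obs 1: x=0 → posterior Inverse-Gamma(25/2, 101/40)
obs 2: x=-1 → posterior Inverse-Gamma(13, 53/20)
obs 3: x=-3 → posterior Inverse-Gamma(27/2, 231/40)
obs 4: x=-3/2 → posterior Inverse-Gamma(14, 251/40)

k = 2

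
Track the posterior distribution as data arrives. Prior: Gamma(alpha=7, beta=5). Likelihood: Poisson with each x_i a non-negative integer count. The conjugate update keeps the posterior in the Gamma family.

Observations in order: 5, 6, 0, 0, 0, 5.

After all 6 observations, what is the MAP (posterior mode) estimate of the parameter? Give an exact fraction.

obs 1: x=5 → posterior Gamma(12, 6)
obs 2: x=6 → posterior Gamma(18, 7)
obs 3: x=0 → posterior Gamma(18, 8)
obs 4: x=0 → posterior Gamma(18, 9)
obs 5: x=0 → posterior Gamma(18, 10)
obs 6: x=5 → posterior Gamma(23, 11)

2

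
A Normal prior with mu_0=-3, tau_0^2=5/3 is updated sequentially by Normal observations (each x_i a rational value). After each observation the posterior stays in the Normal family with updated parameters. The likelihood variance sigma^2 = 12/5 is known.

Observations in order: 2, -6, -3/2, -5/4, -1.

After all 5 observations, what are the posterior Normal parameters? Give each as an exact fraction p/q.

obs 1: x=2 → posterior Normal(-58/61, 60/61)
obs 2: x=-6 → posterior Normal(-104/43, 30/43)
obs 3: x=-3/2 → posterior Normal(-491/222, 20/37)
obs 4: x=-5/4 → posterior Normal(-1107/544, 15/34)
obs 5: x=-1 → posterior Normal(-1207/644, 60/161)

mu_0=-1207/644, tau_0^2=60/161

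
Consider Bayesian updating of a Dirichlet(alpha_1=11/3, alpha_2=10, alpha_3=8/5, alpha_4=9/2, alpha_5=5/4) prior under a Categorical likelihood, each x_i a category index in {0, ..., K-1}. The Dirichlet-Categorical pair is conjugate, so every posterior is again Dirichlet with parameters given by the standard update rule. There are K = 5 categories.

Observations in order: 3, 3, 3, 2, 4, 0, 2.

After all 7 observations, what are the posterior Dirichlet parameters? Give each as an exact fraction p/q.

alpha_1=14/3, alpha_2=10, alpha_3=18/5, alpha_4=15/2, alpha_5=9/4

obs 1: x=3 → posterior Dirichlet(11/3, 10, 8/5, 11/2, 5/4)
obs 2: x=3 → posterior Dirichlet(11/3, 10, 8/5, 13/2, 5/4)
obs 3: x=3 → posterior Dirichlet(11/3, 10, 8/5, 15/2, 5/4)
obs 4: x=2 → posterior Dirichlet(11/3, 10, 13/5, 15/2, 5/4)
obs 5: x=4 → posterior Dirichlet(11/3, 10, 13/5, 15/2, 9/4)
obs 6: x=0 → posterior Dirichlet(14/3, 10, 13/5, 15/2, 9/4)
obs 7: x=2 → posterior Dirichlet(14/3, 10, 18/5, 15/2, 9/4)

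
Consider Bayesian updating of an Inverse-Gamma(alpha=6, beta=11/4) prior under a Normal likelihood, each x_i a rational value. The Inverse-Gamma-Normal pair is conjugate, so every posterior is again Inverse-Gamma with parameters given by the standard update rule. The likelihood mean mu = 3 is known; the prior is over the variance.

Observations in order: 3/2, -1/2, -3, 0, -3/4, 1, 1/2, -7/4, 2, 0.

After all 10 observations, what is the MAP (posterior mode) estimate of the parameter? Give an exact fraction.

325/64

obs 1: x=3/2 → posterior Inverse-Gamma(13/2, 31/8)
obs 2: x=-1/2 → posterior Inverse-Gamma(7, 10)
obs 3: x=-3 → posterior Inverse-Gamma(15/2, 28)
obs 4: x=0 → posterior Inverse-Gamma(8, 65/2)
obs 5: x=-3/4 → posterior Inverse-Gamma(17/2, 1265/32)
obs 6: x=1 → posterior Inverse-Gamma(9, 1329/32)
obs 7: x=1/2 → posterior Inverse-Gamma(19/2, 1429/32)
obs 8: x=-7/4 → posterior Inverse-Gamma(10, 895/16)
obs 9: x=2 → posterior Inverse-Gamma(21/2, 903/16)
obs 10: x=0 → posterior Inverse-Gamma(11, 975/16)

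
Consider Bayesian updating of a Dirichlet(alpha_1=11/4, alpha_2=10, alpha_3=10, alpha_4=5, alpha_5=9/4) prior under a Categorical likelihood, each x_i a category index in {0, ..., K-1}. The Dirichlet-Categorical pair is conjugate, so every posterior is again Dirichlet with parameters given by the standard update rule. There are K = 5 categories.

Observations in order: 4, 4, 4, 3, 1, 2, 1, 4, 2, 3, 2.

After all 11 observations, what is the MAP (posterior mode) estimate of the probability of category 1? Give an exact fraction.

11/36

obs 1: x=4 → posterior Dirichlet(11/4, 10, 10, 5, 13/4)
obs 2: x=4 → posterior Dirichlet(11/4, 10, 10, 5, 17/4)
obs 3: x=4 → posterior Dirichlet(11/4, 10, 10, 5, 21/4)
obs 4: x=3 → posterior Dirichlet(11/4, 10, 10, 6, 21/4)
obs 5: x=1 → posterior Dirichlet(11/4, 11, 10, 6, 21/4)
obs 6: x=2 → posterior Dirichlet(11/4, 11, 11, 6, 21/4)
obs 7: x=1 → posterior Dirichlet(11/4, 12, 11, 6, 21/4)
obs 8: x=4 → posterior Dirichlet(11/4, 12, 11, 6, 25/4)
obs 9: x=2 → posterior Dirichlet(11/4, 12, 12, 6, 25/4)
obs 10: x=3 → posterior Dirichlet(11/4, 12, 12, 7, 25/4)
obs 11: x=2 → posterior Dirichlet(11/4, 12, 13, 7, 25/4)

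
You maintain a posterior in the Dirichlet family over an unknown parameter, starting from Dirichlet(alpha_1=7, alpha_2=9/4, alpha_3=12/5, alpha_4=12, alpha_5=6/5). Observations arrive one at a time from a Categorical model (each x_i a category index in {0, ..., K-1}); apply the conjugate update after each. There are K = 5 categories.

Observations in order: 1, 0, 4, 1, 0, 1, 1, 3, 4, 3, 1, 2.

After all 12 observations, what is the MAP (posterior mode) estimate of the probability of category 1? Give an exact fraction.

obs 1: x=1 → posterior Dirichlet(7, 13/4, 12/5, 12, 6/5)
obs 2: x=0 → posterior Dirichlet(8, 13/4, 12/5, 12, 6/5)
obs 3: x=4 → posterior Dirichlet(8, 13/4, 12/5, 12, 11/5)
obs 4: x=1 → posterior Dirichlet(8, 17/4, 12/5, 12, 11/5)
obs 5: x=0 → posterior Dirichlet(9, 17/4, 12/5, 12, 11/5)
obs 6: x=1 → posterior Dirichlet(9, 21/4, 12/5, 12, 11/5)
obs 7: x=1 → posterior Dirichlet(9, 25/4, 12/5, 12, 11/5)
obs 8: x=3 → posterior Dirichlet(9, 25/4, 12/5, 13, 11/5)
obs 9: x=4 → posterior Dirichlet(9, 25/4, 12/5, 13, 16/5)
obs 10: x=3 → posterior Dirichlet(9, 25/4, 12/5, 14, 16/5)
obs 11: x=1 → posterior Dirichlet(9, 29/4, 12/5, 14, 16/5)
obs 12: x=2 → posterior Dirichlet(9, 29/4, 17/5, 14, 16/5)

125/637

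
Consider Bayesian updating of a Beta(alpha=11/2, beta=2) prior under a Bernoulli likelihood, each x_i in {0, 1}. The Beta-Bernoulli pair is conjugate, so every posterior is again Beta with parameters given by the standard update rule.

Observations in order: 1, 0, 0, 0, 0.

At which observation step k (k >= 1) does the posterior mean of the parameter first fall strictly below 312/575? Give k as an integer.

k = 5

obs 1: x=1 → posterior Beta(13/2, 2)
obs 2: x=0 → posterior Beta(13/2, 3)
obs 3: x=0 → posterior Beta(13/2, 4)
obs 4: x=0 → posterior Beta(13/2, 5)
obs 5: x=0 → posterior Beta(13/2, 6)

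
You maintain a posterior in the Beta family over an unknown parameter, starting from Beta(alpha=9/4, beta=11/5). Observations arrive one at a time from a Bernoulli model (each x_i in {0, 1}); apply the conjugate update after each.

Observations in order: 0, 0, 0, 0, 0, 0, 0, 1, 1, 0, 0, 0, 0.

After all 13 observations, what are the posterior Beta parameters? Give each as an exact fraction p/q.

alpha=17/4, beta=66/5

obs 1: x=0 → posterior Beta(9/4, 16/5)
obs 2: x=0 → posterior Beta(9/4, 21/5)
obs 3: x=0 → posterior Beta(9/4, 26/5)
obs 4: x=0 → posterior Beta(9/4, 31/5)
obs 5: x=0 → posterior Beta(9/4, 36/5)
obs 6: x=0 → posterior Beta(9/4, 41/5)
obs 7: x=0 → posterior Beta(9/4, 46/5)
obs 8: x=1 → posterior Beta(13/4, 46/5)
obs 9: x=1 → posterior Beta(17/4, 46/5)
obs 10: x=0 → posterior Beta(17/4, 51/5)
obs 11: x=0 → posterior Beta(17/4, 56/5)
obs 12: x=0 → posterior Beta(17/4, 61/5)
obs 13: x=0 → posterior Beta(17/4, 66/5)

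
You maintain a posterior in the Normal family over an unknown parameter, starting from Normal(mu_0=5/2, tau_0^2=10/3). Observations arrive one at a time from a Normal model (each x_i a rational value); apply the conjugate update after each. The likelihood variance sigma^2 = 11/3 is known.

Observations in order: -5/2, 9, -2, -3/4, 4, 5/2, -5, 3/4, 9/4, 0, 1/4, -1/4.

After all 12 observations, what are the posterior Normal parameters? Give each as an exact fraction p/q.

mu_0=110/131, tau_0^2=110/393

obs 1: x=-5/2 → posterior Normal(5/42, 110/63)
obs 2: x=9 → posterior Normal(185/62, 110/93)
obs 3: x=-2 → posterior Normal(145/82, 110/123)
obs 4: x=-3/4 → posterior Normal(65/51, 110/153)
obs 5: x=4 → posterior Normal(105/61, 110/183)
obs 6: x=5/2 → posterior Normal(130/71, 110/213)
obs 7: x=-5 → posterior Normal(80/81, 110/243)
obs 8: x=3/4 → posterior Normal(25/26, 110/273)
obs 9: x=9/4 → posterior Normal(110/101, 110/303)
obs 10: x=0 → posterior Normal(110/111, 110/333)
obs 11: x=1/4 → posterior Normal(225/242, 10/33)
obs 12: x=-1/4 → posterior Normal(110/131, 110/393)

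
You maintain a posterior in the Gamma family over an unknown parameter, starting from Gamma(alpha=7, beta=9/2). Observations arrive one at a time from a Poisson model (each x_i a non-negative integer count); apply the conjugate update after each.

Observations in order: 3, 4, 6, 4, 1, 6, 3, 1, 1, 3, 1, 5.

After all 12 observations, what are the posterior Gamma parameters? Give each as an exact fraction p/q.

obs 1: x=3 → posterior Gamma(10, 11/2)
obs 2: x=4 → posterior Gamma(14, 13/2)
obs 3: x=6 → posterior Gamma(20, 15/2)
obs 4: x=4 → posterior Gamma(24, 17/2)
obs 5: x=1 → posterior Gamma(25, 19/2)
obs 6: x=6 → posterior Gamma(31, 21/2)
obs 7: x=3 → posterior Gamma(34, 23/2)
obs 8: x=1 → posterior Gamma(35, 25/2)
obs 9: x=1 → posterior Gamma(36, 27/2)
obs 10: x=3 → posterior Gamma(39, 29/2)
obs 11: x=1 → posterior Gamma(40, 31/2)
obs 12: x=5 → posterior Gamma(45, 33/2)

alpha=45, beta=33/2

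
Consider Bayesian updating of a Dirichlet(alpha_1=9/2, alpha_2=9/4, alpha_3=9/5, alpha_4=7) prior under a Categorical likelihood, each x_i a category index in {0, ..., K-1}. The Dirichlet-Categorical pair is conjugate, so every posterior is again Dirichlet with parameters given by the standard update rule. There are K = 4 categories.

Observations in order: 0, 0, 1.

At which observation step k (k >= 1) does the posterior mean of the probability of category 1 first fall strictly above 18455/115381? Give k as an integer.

k = 3

obs 1: x=0 → posterior Dirichlet(11/2, 9/4, 9/5, 7)
obs 2: x=0 → posterior Dirichlet(13/2, 9/4, 9/5, 7)
obs 3: x=1 → posterior Dirichlet(13/2, 13/4, 9/5, 7)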